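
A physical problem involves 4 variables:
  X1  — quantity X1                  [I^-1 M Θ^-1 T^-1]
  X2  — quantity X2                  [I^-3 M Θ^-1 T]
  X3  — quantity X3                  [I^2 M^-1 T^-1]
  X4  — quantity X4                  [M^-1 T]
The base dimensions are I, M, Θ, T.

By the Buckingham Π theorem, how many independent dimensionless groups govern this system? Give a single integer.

1

Write exponents as rows I,M,Θ,T / cols X1,X2,X3,X4:
  I: [-1 -3  2  0]
  M: [ 1  1 -1 -1]
  Θ: [-1 -1  0  0]
  T: [-1  1 -1  1]
Row reduction gives pivot columns X1,X2,X3; rank = 3
Π count = n − r = 4 − 3 = 1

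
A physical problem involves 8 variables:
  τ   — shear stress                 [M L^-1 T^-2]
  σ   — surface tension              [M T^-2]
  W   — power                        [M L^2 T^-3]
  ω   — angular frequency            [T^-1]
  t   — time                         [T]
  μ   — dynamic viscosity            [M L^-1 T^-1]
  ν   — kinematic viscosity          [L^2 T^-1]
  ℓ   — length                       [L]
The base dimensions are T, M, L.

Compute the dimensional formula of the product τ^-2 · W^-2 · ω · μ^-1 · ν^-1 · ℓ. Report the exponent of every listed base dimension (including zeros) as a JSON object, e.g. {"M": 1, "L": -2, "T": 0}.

Exponent matrix [T,M,L] × [τ,σ,W,ω,t,μ,ν,ℓ]:
  T: [-2 -2 -3 -1  1 -1 -1  0]
  M: [ 1  1  1  0  0  1  0  0]
  L: [-1  0  2  0  0 -1  2  1]
  [T]: (-2)·-2+(-2)·-3+(1)·-1+(-1)·-1+(-1)·-1+(1)·0 = 11
  [M]: (-2)·1+(-2)·1+(1)·0+(-1)·1+(-1)·0+(1)·0 = -5
  [L]: (-2)·-1+(-2)·2+(1)·0+(-1)·-1+(-1)·2+(1)·1 = -2
⇒ T^11 M^-5 L^-2

{"T": 11, "M": -5, "L": -2}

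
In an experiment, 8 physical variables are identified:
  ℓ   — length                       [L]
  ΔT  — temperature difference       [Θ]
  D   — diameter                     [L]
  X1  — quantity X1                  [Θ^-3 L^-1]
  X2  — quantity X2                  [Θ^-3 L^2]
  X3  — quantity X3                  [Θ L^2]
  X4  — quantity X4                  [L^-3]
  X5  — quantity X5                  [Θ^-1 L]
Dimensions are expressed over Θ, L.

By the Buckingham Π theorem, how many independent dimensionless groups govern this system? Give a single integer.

6

Exponent matrix [Θ,L] × [ℓ,ΔT,D,X1,X2,X3,X4,X5]:
  Θ: [ 0  1  0 -3 -3  1  0 -1]
  L: [ 1  0  1 -1  2  2 -3  1]
RREF → pivots at {ℓ,ΔT} ⇒ r = 2
Π count = n − r = 8 − 2 = 6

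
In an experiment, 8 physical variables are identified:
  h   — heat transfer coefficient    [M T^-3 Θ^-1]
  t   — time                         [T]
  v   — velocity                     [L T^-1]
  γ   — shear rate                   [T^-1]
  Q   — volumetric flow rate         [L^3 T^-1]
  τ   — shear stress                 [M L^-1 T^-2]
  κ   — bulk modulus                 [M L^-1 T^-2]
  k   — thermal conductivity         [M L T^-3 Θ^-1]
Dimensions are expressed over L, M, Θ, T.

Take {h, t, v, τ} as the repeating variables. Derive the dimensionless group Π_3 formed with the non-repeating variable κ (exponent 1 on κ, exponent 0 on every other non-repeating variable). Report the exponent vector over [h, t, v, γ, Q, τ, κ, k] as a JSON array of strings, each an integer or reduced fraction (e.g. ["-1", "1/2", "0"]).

Dimensional matrix (L×M×Θ×T by h×t×v×γ×Q×τ×κ×k):
  L: [ 0  0  1  0  3 -1 -1  1]
  M: [ 1  0  0  0  0  1  1  1]
  Θ: [-1  0  0  0  0  0  0 -1]
  T: [-3  1 -1 -1 -1 -2 -2 -3]
RREF → pivots at {h,t,v,τ} ⇒ r = 4
Pivot set = {h,t,v,τ}, free = {γ,Q,κ,k}
RREF:
  r0: [   1    0    0    0    0    0    0    1]
  r1: [   0    1    0   -1    2    0    0    1]
  r2: [   0    0    1    0    3    0    0    1]
  r3: [   0    0    0    0    0    1    1    0]
Fix exponent of κ at 1, γ at 0, Q at 0, k at 0; solve each RREF row for its pivot's exponent:
  r0: exp(h) + (0)·1 = 0 ⇒ exp(h) = 0
  r1: exp(t) + (0)·1 = 0 ⇒ exp(t) = 0
  r2: exp(v) + (0)·1 = 0 ⇒ exp(v) = 0
  r3: exp(τ) + (1)·1 = 0 ⇒ exp(τ) = -1
Π_3 = τ^-1 · κ

["0", "0", "0", "0", "0", "-1", "1", "0"]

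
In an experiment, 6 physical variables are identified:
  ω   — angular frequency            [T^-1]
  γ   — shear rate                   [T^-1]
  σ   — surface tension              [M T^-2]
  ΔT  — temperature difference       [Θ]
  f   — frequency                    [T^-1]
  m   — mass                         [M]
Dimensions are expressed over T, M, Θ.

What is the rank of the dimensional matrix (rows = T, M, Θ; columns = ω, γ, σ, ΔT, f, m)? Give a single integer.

Write exponents as rows T,M,Θ / cols ω,γ,σ,ΔT,f,m:
  T: [-1 -1 -2  0 -1  0]
  M: [ 0  0  1  0  0  1]
  Θ: [ 0  0  0  1  0  0]
RREF → pivots at {ω,σ,ΔT} ⇒ r = 3

3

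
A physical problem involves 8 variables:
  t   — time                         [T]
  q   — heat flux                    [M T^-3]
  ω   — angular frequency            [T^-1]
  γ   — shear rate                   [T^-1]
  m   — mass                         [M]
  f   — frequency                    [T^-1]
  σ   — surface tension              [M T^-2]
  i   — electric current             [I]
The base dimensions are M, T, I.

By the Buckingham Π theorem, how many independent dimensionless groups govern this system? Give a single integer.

5

Dimensional matrix (M×T×I by t×q×ω×γ×m×f×σ×i):
  M: [ 0  1  0  0  1  0  1  0]
  T: [ 1 -3 -1 -1  0 -1 -2  0]
  I: [ 0  0  0  0  0  0  0  1]
Row reduction gives pivot columns t,q,i; rank = 3
n=8, r=3 ⇒ 5 dimensionless groups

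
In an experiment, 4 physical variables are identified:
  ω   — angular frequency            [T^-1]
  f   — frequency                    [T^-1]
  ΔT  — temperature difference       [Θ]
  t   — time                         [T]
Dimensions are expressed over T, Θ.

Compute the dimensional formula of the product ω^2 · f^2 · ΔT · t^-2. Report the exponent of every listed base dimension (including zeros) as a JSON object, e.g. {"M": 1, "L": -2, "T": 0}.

{"T": -6, "Θ": 1}

Exponent matrix [T,Θ] × [ω,f,ΔT,t]:
  T: [-1 -1  0  1]
  Θ: [ 0  0  1  0]
  [T]: (2)·-1+(2)·-1+(1)·0+(-2)·1 = -6
  [Θ]: (2)·0+(2)·0+(1)·1+(-2)·0 = 1
⇒ T^-6 Θ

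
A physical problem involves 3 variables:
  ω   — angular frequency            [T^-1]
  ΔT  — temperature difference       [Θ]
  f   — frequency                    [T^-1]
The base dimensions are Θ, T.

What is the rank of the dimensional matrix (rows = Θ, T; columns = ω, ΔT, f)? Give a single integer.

2

Exponent matrix [Θ,T] × [ω,ΔT,f]:
  Θ: [ 0  1  0]
  T: [-1  0 -1]
RREF → pivots at {ω,ΔT} ⇒ r = 2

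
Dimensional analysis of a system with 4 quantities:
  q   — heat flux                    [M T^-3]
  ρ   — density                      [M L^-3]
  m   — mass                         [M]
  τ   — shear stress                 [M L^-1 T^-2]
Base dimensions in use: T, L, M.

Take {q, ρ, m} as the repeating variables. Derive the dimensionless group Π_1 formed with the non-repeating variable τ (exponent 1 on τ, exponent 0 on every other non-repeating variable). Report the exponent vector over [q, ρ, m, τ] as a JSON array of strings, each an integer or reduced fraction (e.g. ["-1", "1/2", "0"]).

["-2/3", "-1/3", "0", "1"]

Dimensional matrix (T×L×M by q×ρ×m×τ):
  T: [-3  0  0 -2]
  L: [ 0 -3  0 -1]
  M: [ 1  1  1  1]
RREF → pivots at {q,ρ,m} ⇒ r = 3
Pivot set = {q,ρ,m}, free = {τ}
RREF:
  r0: [   1    0    0  2/3]
  r1: [   0    1    0  1/3]
  r2: [   0    0    1    0]
Fix exponent of τ at 1; solve each RREF row for its pivot's exponent:
  r0: exp(q) + (2/3)·1 = 0 ⇒ exp(q) = -2/3
  r1: exp(ρ) + (1/3)·1 = 0 ⇒ exp(ρ) = -1/3
  r2: exp(m) + (0)·1 = 0 ⇒ exp(m) = 0
Π_1 = q^(-2/3) · ρ^(-1/3) · τ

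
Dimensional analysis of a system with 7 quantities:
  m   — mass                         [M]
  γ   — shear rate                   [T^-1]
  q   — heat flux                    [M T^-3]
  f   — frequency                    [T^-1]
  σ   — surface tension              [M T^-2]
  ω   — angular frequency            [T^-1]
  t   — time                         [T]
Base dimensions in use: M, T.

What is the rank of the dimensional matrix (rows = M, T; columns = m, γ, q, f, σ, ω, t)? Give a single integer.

Dimensional matrix (M×T by m×γ×q×f×σ×ω×t):
  M: [ 1  0  1  0  1  0  0]
  T: [ 0 -1 -3 -1 -2 -1  1]
Echelon form has 2 nonzero rows (pivots: m,γ)

2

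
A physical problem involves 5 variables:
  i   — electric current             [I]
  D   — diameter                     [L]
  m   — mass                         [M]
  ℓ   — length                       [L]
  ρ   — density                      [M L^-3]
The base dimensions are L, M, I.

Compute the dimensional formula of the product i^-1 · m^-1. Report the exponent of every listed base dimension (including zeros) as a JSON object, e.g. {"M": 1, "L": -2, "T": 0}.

Dimensional matrix (L×M×I by i×D×m×ℓ×ρ):
  L: [ 0  1  0  1 -3]
  M: [ 0  0  1  0  1]
  I: [ 1  0  0  0  0]
  [L]: (-1)·0+(-1)·0 = 0
  [M]: (-1)·0+(-1)·1 = -1
  [I]: (-1)·1+(-1)·0 = -1
⇒ M^-1 I^-1

{"L": 0, "M": -1, "I": -1}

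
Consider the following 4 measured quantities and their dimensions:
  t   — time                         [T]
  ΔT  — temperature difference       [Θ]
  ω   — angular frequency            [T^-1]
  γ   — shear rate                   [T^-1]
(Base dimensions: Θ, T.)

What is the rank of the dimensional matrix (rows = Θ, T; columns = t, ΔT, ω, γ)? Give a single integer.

2

Dimensional matrix (Θ×T by t×ΔT×ω×γ):
  Θ: [ 0  1  0  0]
  T: [ 1  0 -1 -1]
Echelon form has 2 nonzero rows (pivots: t,ΔT)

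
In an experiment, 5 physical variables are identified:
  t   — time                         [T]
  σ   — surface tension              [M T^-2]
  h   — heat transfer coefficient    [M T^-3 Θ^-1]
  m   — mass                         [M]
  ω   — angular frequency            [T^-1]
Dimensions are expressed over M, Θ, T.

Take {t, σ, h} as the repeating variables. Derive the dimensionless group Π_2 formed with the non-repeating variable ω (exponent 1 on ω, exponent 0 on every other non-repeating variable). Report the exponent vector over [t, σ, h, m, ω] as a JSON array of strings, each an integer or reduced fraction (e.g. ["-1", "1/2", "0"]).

["1", "0", "0", "0", "1"]

Exponent matrix [M,Θ,T] × [t,σ,h,m,ω]:
  M: [ 0  1  1  1  0]
  Θ: [ 0  0 -1  0  0]
  T: [ 1 -2 -3  0 -1]
RREF → pivots at {t,σ,h} ⇒ r = 3
Pivot set = {t,σ,h}, free = {m,ω}
RREF:
  r0: [   1    0    0    2   -1]
  r1: [   0    1    0    1    0]
  r2: [   0    0    1    0    0]
Fix exponent of ω at 1, m at 0; solve each RREF row for its pivot's exponent:
  r0: exp(t) + (-1)·1 = 0 ⇒ exp(t) = 1
  r1: exp(σ) + (0)·1 = 0 ⇒ exp(σ) = 0
  r2: exp(h) + (0)·1 = 0 ⇒ exp(h) = 0
Π_2 = t · ω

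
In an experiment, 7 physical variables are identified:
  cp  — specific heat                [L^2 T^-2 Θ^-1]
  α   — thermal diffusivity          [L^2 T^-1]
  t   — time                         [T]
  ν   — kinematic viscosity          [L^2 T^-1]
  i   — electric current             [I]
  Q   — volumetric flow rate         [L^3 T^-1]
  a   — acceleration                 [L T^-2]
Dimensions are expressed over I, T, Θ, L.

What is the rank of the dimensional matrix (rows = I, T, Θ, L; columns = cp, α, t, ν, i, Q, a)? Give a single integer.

Dimensional matrix (I×T×Θ×L by cp×α×t×ν×i×Q×a):
  I: [ 0  0  0  0  1  0  0]
  T: [-2 -1  1 -1  0 -1 -2]
  Θ: [-1  0  0  0  0  0  0]
  L: [ 2  2  0  2  0  3  1]
Echelon form has 4 nonzero rows (pivots: cp,α,t,i)

4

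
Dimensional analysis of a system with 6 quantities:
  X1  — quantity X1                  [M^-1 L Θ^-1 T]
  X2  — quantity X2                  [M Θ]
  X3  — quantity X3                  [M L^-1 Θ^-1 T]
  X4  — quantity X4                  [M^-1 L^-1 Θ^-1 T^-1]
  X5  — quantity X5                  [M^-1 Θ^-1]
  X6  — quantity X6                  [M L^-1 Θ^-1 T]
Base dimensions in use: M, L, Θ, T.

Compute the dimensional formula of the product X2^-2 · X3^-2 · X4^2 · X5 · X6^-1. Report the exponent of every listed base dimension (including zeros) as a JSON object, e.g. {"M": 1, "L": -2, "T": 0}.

{"M": -8, "L": 1, "Θ": -2, "T": -5}

Exponent matrix [M,L,Θ,T] × [X1,X2,X3,X4,X5,X6]:
  M: [-1  1  1 -1 -1  1]
  L: [ 1  0 -1 -1  0 -1]
  Θ: [-1  1 -1 -1 -1 -1]
  T: [ 1  0  1 -1  0  1]
  [M]: (-2)·1+(-2)·1+(2)·-1+(1)·-1+(-1)·1 = -8
  [L]: (-2)·0+(-2)·-1+(2)·-1+(1)·0+(-1)·-1 = 1
  [Θ]: (-2)·1+(-2)·-1+(2)·-1+(1)·-1+(-1)·-1 = -2
  [T]: (-2)·0+(-2)·1+(2)·-1+(1)·0+(-1)·1 = -5
⇒ M^-8 L Θ^-2 T^-5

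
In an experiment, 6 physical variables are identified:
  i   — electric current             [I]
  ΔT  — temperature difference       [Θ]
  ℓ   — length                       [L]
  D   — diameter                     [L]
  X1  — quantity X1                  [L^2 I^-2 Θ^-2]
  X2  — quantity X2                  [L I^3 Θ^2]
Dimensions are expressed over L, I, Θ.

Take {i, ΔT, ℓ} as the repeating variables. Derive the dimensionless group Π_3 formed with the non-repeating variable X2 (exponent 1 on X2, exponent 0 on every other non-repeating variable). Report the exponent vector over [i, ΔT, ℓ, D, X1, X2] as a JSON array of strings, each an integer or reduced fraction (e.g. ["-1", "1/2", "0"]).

Exponent matrix [L,I,Θ] × [i,ΔT,ℓ,D,X1,X2]:
  L: [ 0  0  1  1  2  1]
  I: [ 1  0  0  0 -2  3]
  Θ: [ 0  1  0  0 -2  2]
Echelon form has 3 nonzero rows (pivots: i,ΔT,ℓ)
Pivot set = {i,ΔT,ℓ}, free = {D,X1,X2}
RREF:
  r0: [   1    0    0    0   -2    3]
  r1: [   0    1    0    0   -2    2]
  r2: [   0    0    1    1    2    1]
Fix exponent of X2 at 1, D at 0, X1 at 0; solve each RREF row for its pivot's exponent:
  r0: exp(i) + (3)·1 = 0 ⇒ exp(i) = -3
  r1: exp(ΔT) + (2)·1 = 0 ⇒ exp(ΔT) = -2
  r2: exp(ℓ) + (1)·1 = 0 ⇒ exp(ℓ) = -1
Π_3 = i^-3 · ΔT^-2 · ℓ^-1 · X2

["-3", "-2", "-1", "0", "0", "1"]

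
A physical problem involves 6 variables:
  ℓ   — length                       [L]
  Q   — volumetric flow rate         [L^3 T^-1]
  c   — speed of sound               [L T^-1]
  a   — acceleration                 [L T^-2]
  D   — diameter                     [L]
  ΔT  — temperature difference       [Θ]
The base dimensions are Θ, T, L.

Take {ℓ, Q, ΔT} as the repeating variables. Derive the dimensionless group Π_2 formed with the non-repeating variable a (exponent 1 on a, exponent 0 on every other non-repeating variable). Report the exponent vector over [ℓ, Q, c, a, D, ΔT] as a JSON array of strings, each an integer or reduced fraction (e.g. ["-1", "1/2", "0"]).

Write exponents as rows Θ,T,L / cols ℓ,Q,c,a,D,ΔT:
  Θ: [ 0  0  0  0  0  1]
  T: [ 0 -1 -1 -2  0  0]
  L: [ 1  3  1  1  1  0]
RREF → pivots at {ℓ,Q,ΔT} ⇒ r = 3
Pivot set = {ℓ,Q,ΔT}, free = {c,a,D}
RREF:
  r0: [   1    0   -2   -5    1    0]
  r1: [   0    1    1    2    0    0]
  r2: [   0    0    0    0    0    1]
Fix exponent of a at 1, c at 0, D at 0; solve each RREF row for its pivot's exponent:
  r0: exp(ℓ) + (-5)·1 = 0 ⇒ exp(ℓ) = 5
  r1: exp(Q) + (2)·1 = 0 ⇒ exp(Q) = -2
  r2: exp(ΔT) + (0)·1 = 0 ⇒ exp(ΔT) = 0
Π_2 = ℓ^5 · Q^-2 · a

["5", "-2", "0", "1", "0", "0"]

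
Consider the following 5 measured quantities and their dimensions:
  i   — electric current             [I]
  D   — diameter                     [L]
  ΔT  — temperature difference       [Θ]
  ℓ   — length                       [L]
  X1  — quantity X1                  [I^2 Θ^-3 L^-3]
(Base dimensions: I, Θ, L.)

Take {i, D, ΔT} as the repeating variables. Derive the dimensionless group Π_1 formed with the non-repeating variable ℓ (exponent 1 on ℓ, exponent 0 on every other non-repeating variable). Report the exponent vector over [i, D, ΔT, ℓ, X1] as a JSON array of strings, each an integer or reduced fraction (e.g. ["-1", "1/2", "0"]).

["0", "-1", "0", "1", "0"]

Exponent matrix [I,Θ,L] × [i,D,ΔT,ℓ,X1]:
  I: [ 1  0  0  0  2]
  Θ: [ 0  0  1  0 -3]
  L: [ 0  1  0  1 -3]
RREF → pivots at {i,D,ΔT} ⇒ r = 3
Pivot set = {i,D,ΔT}, free = {ℓ,X1}
RREF:
  r0: [   1    0    0    0    2]
  r1: [   0    1    0    1   -3]
  r2: [   0    0    1    0   -3]
Fix exponent of ℓ at 1, X1 at 0; solve each RREF row for its pivot's exponent:
  r0: exp(i) + (0)·1 = 0 ⇒ exp(i) = 0
  r1: exp(D) + (1)·1 = 0 ⇒ exp(D) = -1
  r2: exp(ΔT) + (0)·1 = 0 ⇒ exp(ΔT) = 0
Π_1 = D^-1 · ℓ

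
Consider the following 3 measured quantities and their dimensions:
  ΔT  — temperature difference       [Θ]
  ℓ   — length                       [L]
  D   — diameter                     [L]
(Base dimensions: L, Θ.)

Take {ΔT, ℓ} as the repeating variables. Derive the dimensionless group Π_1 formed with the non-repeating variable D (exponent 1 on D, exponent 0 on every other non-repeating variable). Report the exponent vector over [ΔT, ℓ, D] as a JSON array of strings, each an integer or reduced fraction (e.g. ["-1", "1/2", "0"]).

["0", "-1", "1"]

Dimensional matrix (L×Θ by ΔT×ℓ×D):
  L: [ 0  1  1]
  Θ: [ 1  0  0]
Echelon form has 2 nonzero rows (pivots: ΔT,ℓ)
Repeat: ΔT,ℓ; free: D
RREF:
  r0: [   1    0    0]
  r1: [   0    1    1]
Fix exponent of D at 1; solve each RREF row for its pivot's exponent:
  r0: exp(ΔT) + (0)·1 = 0 ⇒ exp(ΔT) = 0
  r1: exp(ℓ) + (1)·1 = 0 ⇒ exp(ℓ) = -1
Π_1 = ℓ^-1 · D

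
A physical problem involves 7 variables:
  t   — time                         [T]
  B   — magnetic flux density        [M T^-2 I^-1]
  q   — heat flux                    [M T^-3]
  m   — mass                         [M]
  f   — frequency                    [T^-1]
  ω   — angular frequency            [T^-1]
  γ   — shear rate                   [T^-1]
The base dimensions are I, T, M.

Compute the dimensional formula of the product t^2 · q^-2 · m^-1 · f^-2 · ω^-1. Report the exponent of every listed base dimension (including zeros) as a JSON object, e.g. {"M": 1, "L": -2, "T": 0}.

Dimensional matrix (I×T×M by t×B×q×m×f×ω×γ):
  I: [ 0 -1  0  0  0  0  0]
  T: [ 1 -2 -3  0 -1 -1 -1]
  M: [ 0  1  1  1  0  0  0]
  [I]: (2)·0+(-2)·0+(-1)·0+(-2)·0+(-1)·0 = 0
  [T]: (2)·1+(-2)·-3+(-1)·0+(-2)·-1+(-1)·-1 = 11
  [M]: (2)·0+(-2)·1+(-1)·1+(-2)·0+(-1)·0 = -3
⇒ T^11 M^-3

{"I": 0, "T": 11, "M": -3}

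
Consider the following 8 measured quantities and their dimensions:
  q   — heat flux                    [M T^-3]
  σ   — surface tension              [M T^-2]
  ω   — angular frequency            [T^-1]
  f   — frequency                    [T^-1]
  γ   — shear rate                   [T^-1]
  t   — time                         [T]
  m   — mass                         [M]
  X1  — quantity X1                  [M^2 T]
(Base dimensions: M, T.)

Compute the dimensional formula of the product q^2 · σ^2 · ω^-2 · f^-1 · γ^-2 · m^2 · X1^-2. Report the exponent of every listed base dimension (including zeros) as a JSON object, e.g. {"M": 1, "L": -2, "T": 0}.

Exponent matrix [M,T] × [q,σ,ω,f,γ,t,m,X1]:
  M: [ 1  1  0  0  0  0  1  2]
  T: [-3 -2 -1 -1 -1  1  0  1]
  [M]: (2)·1+(2)·1+(-2)·0+(-1)·0+(-2)·0+(2)·1+(-2)·2 = 2
  [T]: (2)·-3+(2)·-2+(-2)·-1+(-1)·-1+(-2)·-1+(2)·0+(-2)·1 = -7
⇒ M^2 T^-7

{"M": 2, "T": -7}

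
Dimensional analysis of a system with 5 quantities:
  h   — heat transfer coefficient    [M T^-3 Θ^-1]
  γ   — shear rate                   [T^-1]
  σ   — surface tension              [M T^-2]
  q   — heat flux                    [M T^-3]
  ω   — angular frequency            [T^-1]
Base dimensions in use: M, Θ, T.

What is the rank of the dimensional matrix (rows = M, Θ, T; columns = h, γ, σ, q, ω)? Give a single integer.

Dimensional matrix (M×Θ×T by h×γ×σ×q×ω):
  M: [ 1  0  1  1  0]
  Θ: [-1  0  0  0  0]
  T: [-3 -1 -2 -3 -1]
Row reduction gives pivot columns h,γ,σ; rank = 3

3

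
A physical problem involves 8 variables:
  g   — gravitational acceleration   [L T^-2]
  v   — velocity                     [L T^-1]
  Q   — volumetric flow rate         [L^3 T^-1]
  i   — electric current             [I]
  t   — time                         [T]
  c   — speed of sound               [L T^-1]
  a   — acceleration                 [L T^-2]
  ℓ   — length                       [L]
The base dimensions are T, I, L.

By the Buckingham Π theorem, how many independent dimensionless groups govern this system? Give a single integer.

5

Dimensional matrix (T×I×L by g×v×Q×i×t×c×a×ℓ):
  T: [-2 -1 -1  0  1 -1 -2  0]
  I: [ 0  0  0  1  0  0  0  0]
  L: [ 1  1  3  0  0  1  1  1]
RREF → pivots at {g,v,i} ⇒ r = 3
8 vars − rank 3 = 5 Π groups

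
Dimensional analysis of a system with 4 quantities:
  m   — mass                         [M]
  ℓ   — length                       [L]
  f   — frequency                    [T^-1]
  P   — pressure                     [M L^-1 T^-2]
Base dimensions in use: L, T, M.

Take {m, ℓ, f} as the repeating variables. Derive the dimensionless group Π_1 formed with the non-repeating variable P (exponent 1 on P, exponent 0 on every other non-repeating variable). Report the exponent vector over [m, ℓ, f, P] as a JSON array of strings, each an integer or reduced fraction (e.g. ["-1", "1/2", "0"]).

["-1", "1", "-2", "1"]

Write exponents as rows L,T,M / cols m,ℓ,f,P:
  L: [ 0  1  0 -1]
  T: [ 0  0 -1 -2]
  M: [ 1  0  0  1]
Echelon form has 3 nonzero rows (pivots: m,ℓ,f)
Repeat: m,ℓ,f; free: P
RREF:
  r0: [   1    0    0    1]
  r1: [   0    1    0   -1]
  r2: [   0    0    1    2]
Fix exponent of P at 1; solve each RREF row for its pivot's exponent:
  r0: exp(m) + (1)·1 = 0 ⇒ exp(m) = -1
  r1: exp(ℓ) + (-1)·1 = 0 ⇒ exp(ℓ) = 1
  r2: exp(f) + (2)·1 = 0 ⇒ exp(f) = -2
Π_1 = m^-1 · ℓ · f^-2 · P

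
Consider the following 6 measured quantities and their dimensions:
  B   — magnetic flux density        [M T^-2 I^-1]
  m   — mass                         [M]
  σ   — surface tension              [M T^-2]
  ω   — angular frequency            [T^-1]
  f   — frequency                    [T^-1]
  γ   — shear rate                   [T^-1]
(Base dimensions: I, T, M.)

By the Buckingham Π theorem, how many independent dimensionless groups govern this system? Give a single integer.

Write exponents as rows I,T,M / cols B,m,σ,ω,f,γ:
  I: [-1  0  0  0  0  0]
  T: [-2  0 -2 -1 -1 -1]
  M: [ 1  1  1  0  0  0]
RREF → pivots at {B,m,σ} ⇒ r = 3
n=6, r=3 ⇒ 3 dimensionless groups

3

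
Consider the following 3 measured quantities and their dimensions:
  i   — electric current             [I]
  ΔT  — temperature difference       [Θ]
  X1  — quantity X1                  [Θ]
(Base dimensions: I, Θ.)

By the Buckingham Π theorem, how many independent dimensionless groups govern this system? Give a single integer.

Exponent matrix [I,Θ] × [i,ΔT,X1]:
  I: [ 1  0  0]
  Θ: [ 0  1  1]
Echelon form has 2 nonzero rows (pivots: i,ΔT)
3 vars − rank 2 = 1 Π group

1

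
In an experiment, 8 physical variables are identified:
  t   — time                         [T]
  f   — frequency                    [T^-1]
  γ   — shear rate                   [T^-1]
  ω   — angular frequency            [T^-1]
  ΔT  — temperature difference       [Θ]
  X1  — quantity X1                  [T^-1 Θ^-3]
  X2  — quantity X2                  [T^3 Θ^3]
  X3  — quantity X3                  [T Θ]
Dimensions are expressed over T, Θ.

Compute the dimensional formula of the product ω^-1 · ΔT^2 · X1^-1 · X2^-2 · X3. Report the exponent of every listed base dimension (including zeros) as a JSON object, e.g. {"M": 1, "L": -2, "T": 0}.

{"T": -3, "Θ": 0}

Dimensional matrix (T×Θ by t×f×γ×ω×ΔT×X1×X2×X3):
  T: [ 1 -1 -1 -1  0 -1  3  1]
  Θ: [ 0  0  0  0  1 -3  3  1]
  [T]: (-1)·-1+(2)·0+(-1)·-1+(-2)·3+(1)·1 = -3
  [Θ]: (-1)·0+(2)·1+(-1)·-3+(-2)·3+(1)·1 = 0
⇒ T^-3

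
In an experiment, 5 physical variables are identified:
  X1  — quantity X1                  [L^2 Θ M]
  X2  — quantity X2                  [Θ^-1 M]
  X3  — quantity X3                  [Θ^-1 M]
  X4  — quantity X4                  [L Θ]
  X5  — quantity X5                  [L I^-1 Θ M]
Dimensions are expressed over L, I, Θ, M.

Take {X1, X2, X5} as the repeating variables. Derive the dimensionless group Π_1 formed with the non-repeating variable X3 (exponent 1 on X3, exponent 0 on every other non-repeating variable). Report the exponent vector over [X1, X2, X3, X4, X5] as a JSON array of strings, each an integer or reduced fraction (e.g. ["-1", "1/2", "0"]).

Write exponents as rows L,I,Θ,M / cols X1,X2,X3,X4,X5:
  L: [ 2  0  0  1  1]
  I: [ 0  0  0  0 -1]
  Θ: [ 1 -1 -1  1  1]
  M: [ 1  1  1  0  1]
Row reduction gives pivot columns X1,X2,X5; rank = 3
Repeat: X1,X2,X5; free: X3,X4
RREF:
  r0: [   1    0    0  1/2    0]
  r1: [   0    1    1 -1/2    0]
  r2: [   0    0    0    0    1]
  r3: [   0    0    0    0    0]
Fix exponent of X3 at 1, X4 at 0; solve each RREF row for its pivot's exponent:
  r0: exp(X1) + (0)·1 = 0 ⇒ exp(X1) = 0
  r1: exp(X2) + (1)·1 = 0 ⇒ exp(X2) = -1
  r2: exp(X5) + (0)·1 = 0 ⇒ exp(X5) = 0
Π_1 = X2^-1 · X3

["0", "-1", "1", "0", "0"]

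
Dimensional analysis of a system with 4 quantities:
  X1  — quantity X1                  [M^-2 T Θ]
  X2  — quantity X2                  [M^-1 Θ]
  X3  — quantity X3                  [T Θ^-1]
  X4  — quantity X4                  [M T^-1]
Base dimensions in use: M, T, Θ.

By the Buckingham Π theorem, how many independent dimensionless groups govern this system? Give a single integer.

Write exponents as rows M,T,Θ / cols X1,X2,X3,X4:
  M: [-2 -1  0  1]
  T: [ 1  0  1 -1]
  Θ: [ 1  1 -1  0]
RREF → pivots at {X1,X2} ⇒ r = 2
n=4, r=2 ⇒ 2 dimensionless groups

2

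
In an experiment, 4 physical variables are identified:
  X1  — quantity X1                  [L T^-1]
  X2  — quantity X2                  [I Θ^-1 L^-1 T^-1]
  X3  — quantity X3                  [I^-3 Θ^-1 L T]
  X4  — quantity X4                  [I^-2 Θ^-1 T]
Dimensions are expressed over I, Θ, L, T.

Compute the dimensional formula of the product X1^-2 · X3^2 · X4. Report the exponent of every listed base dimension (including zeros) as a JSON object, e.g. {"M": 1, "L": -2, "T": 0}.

{"I": -8, "Θ": -3, "L": 0, "T": 5}

Dimensional matrix (I×Θ×L×T by X1×X2×X3×X4):
  I: [ 0  1 -3 -2]
  Θ: [ 0 -1 -1 -1]
  L: [ 1 -1  1  0]
  T: [-1 -1  1  1]
  [I]: (-2)·0+(2)·-3+(1)·-2 = -8
  [Θ]: (-2)·0+(2)·-1+(1)·-1 = -3
  [L]: (-2)·1+(2)·1+(1)·0 = 0
  [T]: (-2)·-1+(2)·1+(1)·1 = 5
⇒ I^-8 Θ^-3 T^5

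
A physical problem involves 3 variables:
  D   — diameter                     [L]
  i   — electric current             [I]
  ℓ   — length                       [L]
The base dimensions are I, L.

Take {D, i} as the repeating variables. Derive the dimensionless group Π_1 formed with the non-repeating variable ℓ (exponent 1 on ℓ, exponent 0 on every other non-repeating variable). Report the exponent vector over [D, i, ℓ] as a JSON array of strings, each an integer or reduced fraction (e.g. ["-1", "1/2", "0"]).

["-1", "0", "1"]

Write exponents as rows I,L / cols D,i,ℓ:
  I: [ 0  1  0]
  L: [ 1  0  1]
Row reduction gives pivot columns D,i; rank = 2
Repeat: D,i; free: ℓ
RREF:
  r0: [   1    0    1]
  r1: [   0    1    0]
Fix exponent of ℓ at 1; solve each RREF row for its pivot's exponent:
  r0: exp(D) + (1)·1 = 0 ⇒ exp(D) = -1
  r1: exp(i) + (0)·1 = 0 ⇒ exp(i) = 0
Π_1 = D^-1 · ℓ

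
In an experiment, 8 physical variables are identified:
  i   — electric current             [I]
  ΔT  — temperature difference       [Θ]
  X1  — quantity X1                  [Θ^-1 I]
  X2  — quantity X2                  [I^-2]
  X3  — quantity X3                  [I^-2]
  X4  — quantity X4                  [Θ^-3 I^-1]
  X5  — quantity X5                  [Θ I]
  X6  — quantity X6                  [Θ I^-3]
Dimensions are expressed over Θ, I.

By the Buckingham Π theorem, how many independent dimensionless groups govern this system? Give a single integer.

Dimensional matrix (Θ×I by i×ΔT×X1×X2×X3×X4×X5×X6):
  Θ: [ 0  1 -1  0  0 -3  1  1]
  I: [ 1  0  1 -2 -2 -1  1 -3]
RREF → pivots at {i,ΔT} ⇒ r = 2
Π count = n − r = 8 − 2 = 6

6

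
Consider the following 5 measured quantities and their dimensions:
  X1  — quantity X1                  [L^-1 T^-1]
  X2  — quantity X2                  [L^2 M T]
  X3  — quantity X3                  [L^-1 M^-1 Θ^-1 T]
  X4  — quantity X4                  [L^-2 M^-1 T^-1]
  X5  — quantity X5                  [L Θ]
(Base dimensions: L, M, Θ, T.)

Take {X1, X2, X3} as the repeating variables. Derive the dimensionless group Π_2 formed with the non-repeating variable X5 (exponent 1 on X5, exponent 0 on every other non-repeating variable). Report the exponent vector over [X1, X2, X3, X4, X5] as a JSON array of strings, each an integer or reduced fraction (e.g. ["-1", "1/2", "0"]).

Write exponents as rows L,M,Θ,T / cols X1,X2,X3,X4,X5:
  L: [-1  2 -1 -2  1]
  M: [ 0  1 -1 -1  0]
  Θ: [ 0  0 -1  0  1]
  T: [-1  1  1 -1  0]
Echelon form has 3 nonzero rows (pivots: X1,X2,X3)
Repeat: X1,X2,X3; free: X4,X5
RREF:
  r0: [   1    0    0    0   -2]
  r1: [   0    1    0   -1   -1]
  r2: [   0    0    1    0   -1]
  r3: [   0    0    0    0    0]
Fix exponent of X5 at 1, X4 at 0; solve each RREF row for its pivot's exponent:
  r0: exp(X1) + (-2)·1 = 0 ⇒ exp(X1) = 2
  r1: exp(X2) + (-1)·1 = 0 ⇒ exp(X2) = 1
  r2: exp(X3) + (-1)·1 = 0 ⇒ exp(X3) = 1
Π_2 = X1^2 · X2 · X3 · X5

["2", "1", "1", "0", "1"]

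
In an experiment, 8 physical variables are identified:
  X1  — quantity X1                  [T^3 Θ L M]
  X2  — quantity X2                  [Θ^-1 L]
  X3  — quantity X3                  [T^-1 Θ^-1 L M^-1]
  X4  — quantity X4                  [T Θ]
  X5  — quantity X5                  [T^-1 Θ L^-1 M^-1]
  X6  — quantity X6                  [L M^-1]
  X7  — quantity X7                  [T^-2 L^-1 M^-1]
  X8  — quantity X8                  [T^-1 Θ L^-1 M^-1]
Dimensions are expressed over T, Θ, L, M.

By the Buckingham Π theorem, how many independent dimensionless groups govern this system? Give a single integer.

Dimensional matrix (T×Θ×L×M by X1×X2×X3×X4×X5×X6×X7×X8):
  T: [ 3  0 -1  1 -1  0 -2 -1]
  Θ: [ 1 -1 -1  1  1  0  0  1]
  L: [ 1  1  1  0 -1  1 -1 -1]
  M: [ 1  0 -1  0 -1 -1 -1 -1]
Row reduction gives pivot columns X1,X2,X3; rank = 3
Π count = n − r = 8 − 3 = 5

5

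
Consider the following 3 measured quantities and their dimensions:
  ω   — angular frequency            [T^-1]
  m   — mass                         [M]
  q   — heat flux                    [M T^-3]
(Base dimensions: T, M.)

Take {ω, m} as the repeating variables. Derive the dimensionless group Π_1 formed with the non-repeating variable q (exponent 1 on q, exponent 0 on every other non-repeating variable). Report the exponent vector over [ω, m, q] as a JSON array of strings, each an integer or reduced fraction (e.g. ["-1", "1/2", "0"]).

Dimensional matrix (T×M by ω×m×q):
  T: [-1  0 -3]
  M: [ 0  1  1]
RREF → pivots at {ω,m} ⇒ r = 2
Pivot set = {ω,m}, free = {q}
RREF:
  r0: [   1    0    3]
  r1: [   0    1    1]
Fix exponent of q at 1; solve each RREF row for its pivot's exponent:
  r0: exp(ω) + (3)·1 = 0 ⇒ exp(ω) = -3
  r1: exp(m) + (1)·1 = 0 ⇒ exp(m) = -1
Π_1 = ω^-3 · m^-1 · q

["-3", "-1", "1"]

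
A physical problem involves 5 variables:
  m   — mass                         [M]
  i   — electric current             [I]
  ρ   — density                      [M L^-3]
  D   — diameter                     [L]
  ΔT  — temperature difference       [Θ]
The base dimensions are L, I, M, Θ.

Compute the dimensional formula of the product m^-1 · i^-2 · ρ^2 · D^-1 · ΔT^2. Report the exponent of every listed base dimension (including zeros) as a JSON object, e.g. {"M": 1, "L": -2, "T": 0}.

{"L": -7, "I": -2, "M": 1, "Θ": 2}

Exponent matrix [L,I,M,Θ] × [m,i,ρ,D,ΔT]:
  L: [ 0  0 -3  1  0]
  I: [ 0  1  0  0  0]
  M: [ 1  0  1  0  0]
  Θ: [ 0  0  0  0  1]
  [L]: (-1)·0+(-2)·0+(2)·-3+(-1)·1+(2)·0 = -7
  [I]: (-1)·0+(-2)·1+(2)·0+(-1)·0+(2)·0 = -2
  [M]: (-1)·1+(-2)·0+(2)·1+(-1)·0+(2)·0 = 1
  [Θ]: (-1)·0+(-2)·0+(2)·0+(-1)·0+(2)·1 = 2
⇒ L^-7 I^-2 M Θ^2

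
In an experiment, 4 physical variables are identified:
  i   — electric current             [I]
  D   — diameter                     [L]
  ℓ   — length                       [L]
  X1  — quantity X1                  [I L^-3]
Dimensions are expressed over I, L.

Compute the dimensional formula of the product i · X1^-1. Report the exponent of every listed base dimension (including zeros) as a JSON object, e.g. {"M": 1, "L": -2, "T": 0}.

Exponent matrix [I,L] × [i,D,ℓ,X1]:
  I: [ 1  0  0  1]
  L: [ 0  1  1 -3]
  [I]: (1)·1+(-1)·1 = 0
  [L]: (1)·0+(-1)·-3 = 3
⇒ L^3

{"I": 0, "L": 3}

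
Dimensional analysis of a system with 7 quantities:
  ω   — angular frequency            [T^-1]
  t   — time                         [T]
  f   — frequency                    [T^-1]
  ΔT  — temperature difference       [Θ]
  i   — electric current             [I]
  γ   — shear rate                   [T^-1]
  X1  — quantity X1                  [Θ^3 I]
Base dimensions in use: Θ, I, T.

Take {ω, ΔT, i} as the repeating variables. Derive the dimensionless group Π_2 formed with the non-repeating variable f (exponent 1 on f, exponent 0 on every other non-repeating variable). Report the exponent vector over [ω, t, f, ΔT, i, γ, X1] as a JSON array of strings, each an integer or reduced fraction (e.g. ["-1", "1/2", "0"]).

["-1", "0", "1", "0", "0", "0", "0"]

Dimensional matrix (Θ×I×T by ω×t×f×ΔT×i×γ×X1):
  Θ: [ 0  0  0  1  0  0  3]
  I: [ 0  0  0  0  1  0  1]
  T: [-1  1 -1  0  0 -1  0]
Echelon form has 3 nonzero rows (pivots: ω,ΔT,i)
Pivot set = {ω,ΔT,i}, free = {t,f,γ,X1}
RREF:
  r0: [   1   -1    1    0    0    1    0]
  r1: [   0    0    0    1    0    0    3]
  r2: [   0    0    0    0    1    0    1]
Fix exponent of f at 1, t at 0, γ at 0, X1 at 0; solve each RREF row for its pivot's exponent:
  r0: exp(ω) + (1)·1 = 0 ⇒ exp(ω) = -1
  r1: exp(ΔT) + (0)·1 = 0 ⇒ exp(ΔT) = 0
  r2: exp(i) + (0)·1 = 0 ⇒ exp(i) = 0
Π_2 = ω^-1 · f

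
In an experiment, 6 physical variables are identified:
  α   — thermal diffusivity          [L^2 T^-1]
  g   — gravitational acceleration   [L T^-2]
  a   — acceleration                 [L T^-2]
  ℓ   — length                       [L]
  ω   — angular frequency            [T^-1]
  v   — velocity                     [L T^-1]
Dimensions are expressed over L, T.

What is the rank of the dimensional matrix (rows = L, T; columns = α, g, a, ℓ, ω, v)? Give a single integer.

Dimensional matrix (L×T by α×g×a×ℓ×ω×v):
  L: [ 2  1  1  1  0  1]
  T: [-1 -2 -2  0 -1 -1]
RREF → pivots at {α,g} ⇒ r = 2

2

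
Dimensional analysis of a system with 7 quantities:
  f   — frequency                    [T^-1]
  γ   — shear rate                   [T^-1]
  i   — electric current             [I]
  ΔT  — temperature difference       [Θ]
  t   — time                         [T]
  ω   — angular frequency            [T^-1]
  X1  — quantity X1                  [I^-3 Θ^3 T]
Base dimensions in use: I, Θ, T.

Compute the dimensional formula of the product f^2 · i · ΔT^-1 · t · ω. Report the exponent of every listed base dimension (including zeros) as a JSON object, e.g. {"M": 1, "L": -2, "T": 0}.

Dimensional matrix (I×Θ×T by f×γ×i×ΔT×t×ω×X1):
  I: [ 0  0  1  0  0  0 -3]
  Θ: [ 0  0  0  1  0  0  3]
  T: [-1 -1  0  0  1 -1  1]
  [I]: (2)·0+(1)·1+(-1)·0+(1)·0+(1)·0 = 1
  [Θ]: (2)·0+(1)·0+(-1)·1+(1)·0+(1)·0 = -1
  [T]: (2)·-1+(1)·0+(-1)·0+(1)·1+(1)·-1 = -2
⇒ I Θ^-1 T^-2

{"I": 1, "Θ": -1, "T": -2}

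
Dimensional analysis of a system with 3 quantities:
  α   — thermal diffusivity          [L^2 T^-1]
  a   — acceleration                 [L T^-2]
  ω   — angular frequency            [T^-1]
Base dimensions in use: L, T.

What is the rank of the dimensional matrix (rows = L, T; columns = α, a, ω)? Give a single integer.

Exponent matrix [L,T] × [α,a,ω]:
  L: [ 2  1  0]
  T: [-1 -2 -1]
Row reduction gives pivot columns α,a; rank = 2

2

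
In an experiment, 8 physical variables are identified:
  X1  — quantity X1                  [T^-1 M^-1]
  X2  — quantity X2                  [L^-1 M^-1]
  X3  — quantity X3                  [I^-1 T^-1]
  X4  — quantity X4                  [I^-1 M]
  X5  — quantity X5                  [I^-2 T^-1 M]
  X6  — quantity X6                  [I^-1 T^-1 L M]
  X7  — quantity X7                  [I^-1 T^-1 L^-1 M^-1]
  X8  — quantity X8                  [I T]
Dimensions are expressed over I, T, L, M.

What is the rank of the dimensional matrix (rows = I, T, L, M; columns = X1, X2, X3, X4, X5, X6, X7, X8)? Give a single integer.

3

Write exponents as rows I,T,L,M / cols X1,X2,X3,X4,X5,X6,X7,X8:
  I: [ 0  0 -1 -1 -2 -1 -1  1]
  T: [-1  0 -1  0 -1 -1 -1  1]
  L: [ 0 -1  0  0  0  1 -1  0]
  M: [-1 -1  0  1  1  1 -1  0]
Echelon form has 3 nonzero rows (pivots: X1,X2,X3)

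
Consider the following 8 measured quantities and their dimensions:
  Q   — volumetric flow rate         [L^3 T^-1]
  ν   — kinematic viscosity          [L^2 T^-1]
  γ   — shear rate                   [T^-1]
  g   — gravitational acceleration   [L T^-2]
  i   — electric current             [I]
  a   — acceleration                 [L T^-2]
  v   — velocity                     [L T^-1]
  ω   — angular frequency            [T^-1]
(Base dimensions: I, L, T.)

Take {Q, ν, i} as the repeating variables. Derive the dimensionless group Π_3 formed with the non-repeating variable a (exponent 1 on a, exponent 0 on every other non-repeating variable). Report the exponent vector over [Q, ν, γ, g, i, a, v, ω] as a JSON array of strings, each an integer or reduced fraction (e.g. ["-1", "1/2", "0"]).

Exponent matrix [I,L,T] × [Q,ν,γ,g,i,a,v,ω]:
  I: [ 0  0  0  0  1  0  0  0]
  L: [ 3  2  0  1  0  1  1  0]
  T: [-1 -1 -1 -2  0 -2 -1 -1]
Echelon form has 3 nonzero rows (pivots: Q,ν,i)
Pivot set = {Q,ν,i}, free = {γ,g,a,v,ω}
RREF:
  r0: [   1    0   -2   -3    0   -3   -1   -2]
  r1: [   0    1    3    5    0    5    2    3]
  r2: [   0    0    0    0    1    0    0    0]
Fix exponent of a at 1, γ at 0, g at 0, v at 0, ω at 0; solve each RREF row for its pivot's exponent:
  r0: exp(Q) + (-3)·1 = 0 ⇒ exp(Q) = 3
  r1: exp(ν) + (5)·1 = 0 ⇒ exp(ν) = -5
  r2: exp(i) + (0)·1 = 0 ⇒ exp(i) = 0
Π_3 = Q^3 · ν^-5 · a

["3", "-5", "0", "0", "0", "1", "0", "0"]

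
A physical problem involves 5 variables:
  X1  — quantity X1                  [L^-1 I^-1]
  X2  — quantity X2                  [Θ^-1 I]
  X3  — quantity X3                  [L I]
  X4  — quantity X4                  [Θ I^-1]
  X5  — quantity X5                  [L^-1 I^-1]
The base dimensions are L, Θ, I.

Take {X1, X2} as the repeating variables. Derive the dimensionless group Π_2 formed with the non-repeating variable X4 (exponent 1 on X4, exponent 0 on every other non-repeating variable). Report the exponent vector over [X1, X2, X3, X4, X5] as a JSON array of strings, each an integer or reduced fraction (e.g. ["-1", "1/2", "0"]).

Dimensional matrix (L×Θ×I by X1×X2×X3×X4×X5):
  L: [-1  0  1  0 -1]
  Θ: [ 0 -1  0  1  0]
  I: [-1  1  1 -1 -1]
Row reduction gives pivot columns X1,X2; rank = 2
Pivot set = {X1,X2}, free = {X3,X4,X5}
RREF:
  r0: [   1    0   -1    0    1]
  r1: [   0    1    0   -1    0]
  r2: [   0    0    0    0    0]
Fix exponent of X4 at 1, X3 at 0, X5 at 0; solve each RREF row for its pivot's exponent:
  r0: exp(X1) + (0)·1 = 0 ⇒ exp(X1) = 0
  r1: exp(X2) + (-1)·1 = 0 ⇒ exp(X2) = 1
Π_2 = X2 · X4

["0", "1", "0", "1", "0"]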